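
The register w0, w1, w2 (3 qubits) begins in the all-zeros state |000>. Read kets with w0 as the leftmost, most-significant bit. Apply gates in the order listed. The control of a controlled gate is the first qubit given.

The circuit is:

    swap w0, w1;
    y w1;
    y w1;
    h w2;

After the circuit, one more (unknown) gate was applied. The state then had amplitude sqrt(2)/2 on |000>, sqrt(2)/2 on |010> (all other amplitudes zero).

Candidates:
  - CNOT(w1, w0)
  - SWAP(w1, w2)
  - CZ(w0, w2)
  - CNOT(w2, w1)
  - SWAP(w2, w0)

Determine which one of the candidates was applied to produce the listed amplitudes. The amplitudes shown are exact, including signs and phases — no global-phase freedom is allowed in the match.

It was SWAP(w1, w2) that produced the state shown.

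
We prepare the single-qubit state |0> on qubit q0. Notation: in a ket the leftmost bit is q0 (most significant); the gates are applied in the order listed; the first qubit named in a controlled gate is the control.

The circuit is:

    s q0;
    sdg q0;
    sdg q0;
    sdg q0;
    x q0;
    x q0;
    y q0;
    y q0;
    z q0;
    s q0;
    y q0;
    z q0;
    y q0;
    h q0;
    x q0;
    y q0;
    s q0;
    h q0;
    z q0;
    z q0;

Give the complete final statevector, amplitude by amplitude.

After the circuit, the state carries amplitude 1/2 + I/2 on |0>, -1/2 + I/2 on |1>.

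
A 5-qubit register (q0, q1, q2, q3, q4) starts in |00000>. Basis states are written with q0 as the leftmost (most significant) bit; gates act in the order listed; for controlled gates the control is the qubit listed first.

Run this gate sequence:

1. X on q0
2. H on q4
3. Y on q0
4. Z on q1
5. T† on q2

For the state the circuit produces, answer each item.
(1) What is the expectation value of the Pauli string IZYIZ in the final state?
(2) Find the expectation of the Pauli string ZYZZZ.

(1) The expectation value of IZYIZ is 0.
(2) The observable ZYZZZ averages to 0.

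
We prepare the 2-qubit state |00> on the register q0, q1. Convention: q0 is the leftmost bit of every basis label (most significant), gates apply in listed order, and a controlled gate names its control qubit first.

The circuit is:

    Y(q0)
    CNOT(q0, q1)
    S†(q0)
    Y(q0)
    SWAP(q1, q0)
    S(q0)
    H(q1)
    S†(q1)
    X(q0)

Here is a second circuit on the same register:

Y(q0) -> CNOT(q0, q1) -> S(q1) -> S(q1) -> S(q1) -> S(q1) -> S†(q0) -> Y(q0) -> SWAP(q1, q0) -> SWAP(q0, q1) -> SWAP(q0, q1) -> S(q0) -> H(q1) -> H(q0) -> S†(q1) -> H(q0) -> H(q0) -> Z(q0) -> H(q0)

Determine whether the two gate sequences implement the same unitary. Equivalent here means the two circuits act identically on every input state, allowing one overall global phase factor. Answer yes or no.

Yes, they are equivalent — the unitaries differ by at most a global phase.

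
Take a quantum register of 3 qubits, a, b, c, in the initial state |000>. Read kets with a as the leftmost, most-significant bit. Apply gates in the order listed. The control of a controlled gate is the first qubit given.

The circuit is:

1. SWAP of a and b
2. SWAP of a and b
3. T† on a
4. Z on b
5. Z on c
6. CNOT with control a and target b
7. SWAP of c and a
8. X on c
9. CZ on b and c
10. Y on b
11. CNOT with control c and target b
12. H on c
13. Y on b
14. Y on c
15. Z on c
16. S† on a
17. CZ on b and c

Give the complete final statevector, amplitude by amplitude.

The final amplitudes are -sqrt(2)*I/2 on |010>, -sqrt(2)*I/2 on |011>, and 0 on every other basis state.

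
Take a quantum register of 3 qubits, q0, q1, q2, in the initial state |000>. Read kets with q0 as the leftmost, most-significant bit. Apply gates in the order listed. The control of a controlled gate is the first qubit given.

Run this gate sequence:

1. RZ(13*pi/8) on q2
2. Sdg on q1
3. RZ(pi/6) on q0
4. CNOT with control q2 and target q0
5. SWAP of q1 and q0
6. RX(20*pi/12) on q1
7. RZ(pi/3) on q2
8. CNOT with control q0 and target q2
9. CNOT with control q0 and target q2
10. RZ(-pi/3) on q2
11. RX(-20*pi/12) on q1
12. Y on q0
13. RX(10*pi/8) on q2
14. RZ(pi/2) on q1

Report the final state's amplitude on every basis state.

The resulting statevector has amplitude sqrt(2 - sqrt(2))*exp(17*I*pi/48)/2 on |100>, sqrt(sqrt(2) + 2)*exp(41*I*pi/48)/2 on |101>, and 0 on every other basis state. Key observation: the block from step 6 through step 11 cancels to the identity and can be dropped.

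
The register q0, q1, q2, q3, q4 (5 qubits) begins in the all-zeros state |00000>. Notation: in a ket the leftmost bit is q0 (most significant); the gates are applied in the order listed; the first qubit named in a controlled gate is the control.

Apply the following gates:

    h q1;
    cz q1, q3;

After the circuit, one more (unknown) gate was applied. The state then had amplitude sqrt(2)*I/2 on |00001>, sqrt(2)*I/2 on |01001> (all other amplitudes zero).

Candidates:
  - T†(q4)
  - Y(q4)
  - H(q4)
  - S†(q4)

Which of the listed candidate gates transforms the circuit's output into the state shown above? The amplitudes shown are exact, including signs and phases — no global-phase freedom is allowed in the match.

It was Y(q4) that produced the state shown.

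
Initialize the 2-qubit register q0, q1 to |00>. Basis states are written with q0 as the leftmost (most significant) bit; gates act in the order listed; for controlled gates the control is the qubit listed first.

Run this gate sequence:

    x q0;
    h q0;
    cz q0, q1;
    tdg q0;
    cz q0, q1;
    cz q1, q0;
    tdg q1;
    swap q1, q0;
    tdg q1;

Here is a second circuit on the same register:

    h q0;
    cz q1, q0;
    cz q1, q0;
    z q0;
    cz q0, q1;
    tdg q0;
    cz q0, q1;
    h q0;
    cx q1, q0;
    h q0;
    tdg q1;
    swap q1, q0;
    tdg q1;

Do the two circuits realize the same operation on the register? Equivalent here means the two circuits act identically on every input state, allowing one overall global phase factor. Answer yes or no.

Yes — the two circuits implement the same unitary up to a global phase.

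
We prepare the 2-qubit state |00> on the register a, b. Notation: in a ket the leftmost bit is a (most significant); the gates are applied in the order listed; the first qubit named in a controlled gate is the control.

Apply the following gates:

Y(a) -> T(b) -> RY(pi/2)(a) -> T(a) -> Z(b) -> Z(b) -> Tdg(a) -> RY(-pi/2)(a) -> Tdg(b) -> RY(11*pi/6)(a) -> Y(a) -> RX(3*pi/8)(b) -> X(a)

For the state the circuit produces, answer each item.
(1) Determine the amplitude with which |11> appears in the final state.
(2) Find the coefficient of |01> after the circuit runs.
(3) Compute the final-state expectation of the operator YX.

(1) |11> carries amplitude I*(sqrt(2) + sqrt(6))*sin(3*pi/16)/4 in the final state. Key observation: the block from step 2 through step 9 cancels to the identity and can be dropped.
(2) The final state's coefficient on |01> equals I*(-sqrt(6) + sqrt(2))*sin(3*pi/16)/4.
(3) The observable YX averages to 0.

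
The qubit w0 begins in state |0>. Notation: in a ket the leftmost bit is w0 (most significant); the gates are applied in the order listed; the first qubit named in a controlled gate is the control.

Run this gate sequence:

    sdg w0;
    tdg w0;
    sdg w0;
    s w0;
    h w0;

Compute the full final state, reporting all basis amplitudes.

The resulting statevector has amplitude sqrt(2)/2 on |0>, sqrt(2)/2 on |1>.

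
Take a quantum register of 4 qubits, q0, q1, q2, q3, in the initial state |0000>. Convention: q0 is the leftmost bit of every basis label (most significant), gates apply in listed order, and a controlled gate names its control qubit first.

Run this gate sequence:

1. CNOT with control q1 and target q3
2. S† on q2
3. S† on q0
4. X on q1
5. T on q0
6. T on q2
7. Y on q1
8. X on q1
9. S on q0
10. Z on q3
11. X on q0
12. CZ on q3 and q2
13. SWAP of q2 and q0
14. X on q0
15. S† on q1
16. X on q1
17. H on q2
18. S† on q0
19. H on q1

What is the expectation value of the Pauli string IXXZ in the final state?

The expectation value of IXXZ is -1.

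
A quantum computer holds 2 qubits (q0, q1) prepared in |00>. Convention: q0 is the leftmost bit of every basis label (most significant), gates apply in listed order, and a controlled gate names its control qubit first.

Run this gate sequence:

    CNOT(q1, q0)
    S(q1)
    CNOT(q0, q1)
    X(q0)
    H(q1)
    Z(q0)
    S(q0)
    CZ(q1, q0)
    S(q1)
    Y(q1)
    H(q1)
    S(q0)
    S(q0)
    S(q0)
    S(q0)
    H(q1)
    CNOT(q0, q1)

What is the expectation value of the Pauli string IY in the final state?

In the final state, IY has expectation 1. Key observation: steps 12-15 multiply out to the identity, so the circuit reduces to the remaining gates.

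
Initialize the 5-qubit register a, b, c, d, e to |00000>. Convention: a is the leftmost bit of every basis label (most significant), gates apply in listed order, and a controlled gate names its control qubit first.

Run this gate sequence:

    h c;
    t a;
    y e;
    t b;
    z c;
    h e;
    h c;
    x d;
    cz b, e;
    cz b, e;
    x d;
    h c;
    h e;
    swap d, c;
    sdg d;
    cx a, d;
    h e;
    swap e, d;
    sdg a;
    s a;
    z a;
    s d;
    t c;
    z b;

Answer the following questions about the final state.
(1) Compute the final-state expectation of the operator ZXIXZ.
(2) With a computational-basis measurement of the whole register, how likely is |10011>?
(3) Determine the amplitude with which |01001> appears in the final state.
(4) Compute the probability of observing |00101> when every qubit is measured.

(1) The expectation value of ZXIXZ is 0.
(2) A full measurement returns |10011> with probability 0.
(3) The final state's coefficient on |01001> equals 0.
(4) A full measurement returns |00101> with probability 0.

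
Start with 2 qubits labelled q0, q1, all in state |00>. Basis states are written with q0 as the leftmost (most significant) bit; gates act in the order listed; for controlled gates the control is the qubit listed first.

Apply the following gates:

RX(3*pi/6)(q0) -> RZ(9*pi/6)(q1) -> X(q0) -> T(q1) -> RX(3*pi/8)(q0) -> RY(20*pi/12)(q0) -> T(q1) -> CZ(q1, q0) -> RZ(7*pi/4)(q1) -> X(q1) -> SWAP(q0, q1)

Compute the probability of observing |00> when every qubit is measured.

The probability of measuring |00> is 0.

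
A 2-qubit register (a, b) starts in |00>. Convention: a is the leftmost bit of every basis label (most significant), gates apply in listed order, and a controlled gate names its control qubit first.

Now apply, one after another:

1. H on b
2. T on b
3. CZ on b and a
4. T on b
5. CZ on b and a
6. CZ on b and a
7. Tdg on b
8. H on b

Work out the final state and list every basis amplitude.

The final amplitudes are 1/2 + exp(I*pi/4)/2 on |00>, 1/2 - exp(I*pi/4)/2 on |01>, 0 on |10>, 0 on |11>.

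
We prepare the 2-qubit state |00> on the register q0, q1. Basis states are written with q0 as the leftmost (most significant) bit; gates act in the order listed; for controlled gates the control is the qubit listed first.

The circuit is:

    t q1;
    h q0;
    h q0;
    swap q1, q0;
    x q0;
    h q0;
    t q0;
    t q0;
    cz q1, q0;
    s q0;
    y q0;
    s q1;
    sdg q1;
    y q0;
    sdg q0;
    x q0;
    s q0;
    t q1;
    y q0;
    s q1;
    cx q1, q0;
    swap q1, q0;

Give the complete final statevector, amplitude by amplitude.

After the circuit, the state carries amplitude sqrt(2)/2 on |00>, sqrt(2)/2 on |01>, 0 on |10>, 0 on |11>. Key observation: gates 10-15 undo each other exactly, leaving only the rest of the circuit to track.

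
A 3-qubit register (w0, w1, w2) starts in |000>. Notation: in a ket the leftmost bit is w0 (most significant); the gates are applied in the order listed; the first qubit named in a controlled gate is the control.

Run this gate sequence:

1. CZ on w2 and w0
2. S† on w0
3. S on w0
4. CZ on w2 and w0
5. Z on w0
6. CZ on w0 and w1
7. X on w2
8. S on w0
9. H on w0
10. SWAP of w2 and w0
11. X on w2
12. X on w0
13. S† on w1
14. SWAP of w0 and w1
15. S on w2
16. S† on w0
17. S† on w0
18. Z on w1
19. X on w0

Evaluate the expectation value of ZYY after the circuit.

The observable ZYY averages to 0. Key observation: steps 1-4 multiply out to the identity, so the circuit reduces to the remaining gates.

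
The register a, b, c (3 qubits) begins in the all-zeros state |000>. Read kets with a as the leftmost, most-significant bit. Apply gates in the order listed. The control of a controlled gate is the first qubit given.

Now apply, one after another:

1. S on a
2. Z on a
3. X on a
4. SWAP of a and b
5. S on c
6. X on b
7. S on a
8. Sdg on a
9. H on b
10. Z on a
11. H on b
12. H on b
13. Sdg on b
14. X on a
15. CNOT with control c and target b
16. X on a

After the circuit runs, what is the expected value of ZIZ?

The expectation value of ZIZ is 1.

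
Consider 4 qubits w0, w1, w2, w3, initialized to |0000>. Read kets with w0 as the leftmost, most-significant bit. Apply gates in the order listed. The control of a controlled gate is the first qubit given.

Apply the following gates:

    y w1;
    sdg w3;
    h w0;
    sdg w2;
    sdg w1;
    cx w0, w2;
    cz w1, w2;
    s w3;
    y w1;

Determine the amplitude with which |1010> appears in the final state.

The amplitude on |1010> is sqrt(2)*I/2.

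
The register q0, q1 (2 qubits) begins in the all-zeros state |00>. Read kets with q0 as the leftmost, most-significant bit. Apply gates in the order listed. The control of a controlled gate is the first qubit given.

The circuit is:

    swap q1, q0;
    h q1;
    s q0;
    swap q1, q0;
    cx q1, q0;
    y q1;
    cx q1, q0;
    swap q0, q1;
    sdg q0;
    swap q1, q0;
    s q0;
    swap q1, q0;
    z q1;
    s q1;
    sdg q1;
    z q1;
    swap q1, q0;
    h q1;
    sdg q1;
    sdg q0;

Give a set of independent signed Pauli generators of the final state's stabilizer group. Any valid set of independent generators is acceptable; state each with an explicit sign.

The final state is stabilized by the group generated by +XI, +IY; other independent generating sets are equally valid.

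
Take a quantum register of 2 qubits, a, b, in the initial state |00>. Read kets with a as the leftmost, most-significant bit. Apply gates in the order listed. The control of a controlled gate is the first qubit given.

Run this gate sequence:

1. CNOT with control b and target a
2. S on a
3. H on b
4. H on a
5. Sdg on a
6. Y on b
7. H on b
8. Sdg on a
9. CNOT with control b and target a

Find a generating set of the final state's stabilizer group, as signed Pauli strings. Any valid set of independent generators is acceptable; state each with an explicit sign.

The final state is stabilized by the group generated by -XI, -IZ; other independent generating sets are equally valid.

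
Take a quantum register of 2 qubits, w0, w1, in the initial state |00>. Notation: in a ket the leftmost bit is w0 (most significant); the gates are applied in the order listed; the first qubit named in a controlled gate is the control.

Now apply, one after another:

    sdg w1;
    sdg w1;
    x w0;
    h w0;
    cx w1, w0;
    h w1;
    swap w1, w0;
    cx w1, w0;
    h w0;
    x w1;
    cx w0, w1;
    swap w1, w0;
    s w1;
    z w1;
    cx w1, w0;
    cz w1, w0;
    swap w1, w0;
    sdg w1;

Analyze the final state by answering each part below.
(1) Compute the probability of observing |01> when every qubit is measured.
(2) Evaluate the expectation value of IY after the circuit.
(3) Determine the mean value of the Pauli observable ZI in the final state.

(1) Outcome |01> occurs with probability 1/2.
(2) In the final state, IY has expectation 1.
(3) The observable ZI averages to 1.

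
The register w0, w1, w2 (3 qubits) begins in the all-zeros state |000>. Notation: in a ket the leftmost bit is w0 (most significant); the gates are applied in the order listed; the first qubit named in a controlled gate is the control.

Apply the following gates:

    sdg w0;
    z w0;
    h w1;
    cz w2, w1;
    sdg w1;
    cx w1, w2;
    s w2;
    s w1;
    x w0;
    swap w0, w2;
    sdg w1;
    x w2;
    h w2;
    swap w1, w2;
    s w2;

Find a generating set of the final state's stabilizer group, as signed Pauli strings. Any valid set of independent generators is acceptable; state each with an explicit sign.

One valid set of independent stabilizer generators is +XIY, +IXI, +ZIZ (any independent generating set of the same group is equally correct).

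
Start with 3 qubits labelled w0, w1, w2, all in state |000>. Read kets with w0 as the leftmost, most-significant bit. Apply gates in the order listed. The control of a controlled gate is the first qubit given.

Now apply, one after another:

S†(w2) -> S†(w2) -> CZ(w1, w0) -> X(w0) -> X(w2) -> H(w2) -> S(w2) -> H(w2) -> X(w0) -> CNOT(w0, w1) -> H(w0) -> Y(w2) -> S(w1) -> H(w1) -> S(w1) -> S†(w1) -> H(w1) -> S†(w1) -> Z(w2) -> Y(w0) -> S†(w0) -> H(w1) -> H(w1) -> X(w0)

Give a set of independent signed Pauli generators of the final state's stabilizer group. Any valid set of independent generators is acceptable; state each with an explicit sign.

The final state is stabilized by the group generated by -YII, -IIY, +IZI; other independent generating sets are equally valid.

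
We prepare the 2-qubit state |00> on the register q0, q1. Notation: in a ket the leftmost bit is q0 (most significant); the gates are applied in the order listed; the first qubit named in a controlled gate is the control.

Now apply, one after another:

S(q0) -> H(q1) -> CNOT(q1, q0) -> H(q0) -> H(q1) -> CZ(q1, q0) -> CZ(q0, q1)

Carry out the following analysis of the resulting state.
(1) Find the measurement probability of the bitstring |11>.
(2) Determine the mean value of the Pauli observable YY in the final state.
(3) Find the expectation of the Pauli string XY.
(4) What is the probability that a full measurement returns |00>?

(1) The probability of measuring |11> is 1/2.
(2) The expectation value of YY is -1.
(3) The expectation value of XY is 0.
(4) A full measurement returns |00> with probability 1/2.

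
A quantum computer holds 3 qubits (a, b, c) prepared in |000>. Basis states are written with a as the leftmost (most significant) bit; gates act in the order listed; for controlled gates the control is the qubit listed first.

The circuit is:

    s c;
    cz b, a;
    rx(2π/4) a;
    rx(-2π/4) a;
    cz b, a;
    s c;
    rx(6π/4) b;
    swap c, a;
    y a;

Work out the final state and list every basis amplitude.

The final amplitudes are -sqrt(2)*I/2 on |100>, sqrt(2)/2 on |110>, and 0 on every other basis state. Key observation: steps 2-5 multiply out to the identity, so the circuit reduces to the remaining gates.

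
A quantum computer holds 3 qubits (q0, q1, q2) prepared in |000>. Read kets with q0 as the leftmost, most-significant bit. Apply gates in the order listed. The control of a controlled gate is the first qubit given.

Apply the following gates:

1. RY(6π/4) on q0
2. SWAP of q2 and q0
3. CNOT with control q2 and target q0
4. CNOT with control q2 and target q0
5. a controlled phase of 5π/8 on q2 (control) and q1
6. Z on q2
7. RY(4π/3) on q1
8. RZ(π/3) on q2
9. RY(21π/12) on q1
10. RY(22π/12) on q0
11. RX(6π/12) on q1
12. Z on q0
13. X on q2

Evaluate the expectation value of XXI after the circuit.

The expectation value of XXI is -sqrt(6)/8 + sqrt(2)/8. Key observation: the block from step 3 through step 4 cancels to the identity and can be dropped.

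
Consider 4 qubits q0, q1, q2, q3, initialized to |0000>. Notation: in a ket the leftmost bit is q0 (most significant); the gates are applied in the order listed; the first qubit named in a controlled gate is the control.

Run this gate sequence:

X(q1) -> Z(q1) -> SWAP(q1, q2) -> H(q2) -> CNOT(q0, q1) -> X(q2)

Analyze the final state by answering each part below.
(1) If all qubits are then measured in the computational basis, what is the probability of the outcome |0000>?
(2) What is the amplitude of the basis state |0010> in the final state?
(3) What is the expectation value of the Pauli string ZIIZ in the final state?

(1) Outcome |0000> occurs with probability 1/2.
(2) The final state's coefficient on |0010> equals -sqrt(2)/2.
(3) In the final state, ZIIZ has expectation 1.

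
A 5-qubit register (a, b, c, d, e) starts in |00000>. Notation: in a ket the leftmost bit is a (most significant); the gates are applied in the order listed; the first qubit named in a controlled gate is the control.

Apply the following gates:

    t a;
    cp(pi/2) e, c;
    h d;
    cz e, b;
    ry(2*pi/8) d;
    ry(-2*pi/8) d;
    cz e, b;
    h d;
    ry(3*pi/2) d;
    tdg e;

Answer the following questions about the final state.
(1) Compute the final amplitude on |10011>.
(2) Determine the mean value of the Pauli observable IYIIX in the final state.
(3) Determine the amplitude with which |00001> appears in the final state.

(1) |10011> carries amplitude 0 in the final state. Key observation: steps 3-8 multiply out to the identity, so the circuit reduces to the remaining gates.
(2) The expectation value of IYIIX is 0.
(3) The final state's coefficient on |00001> equals 0.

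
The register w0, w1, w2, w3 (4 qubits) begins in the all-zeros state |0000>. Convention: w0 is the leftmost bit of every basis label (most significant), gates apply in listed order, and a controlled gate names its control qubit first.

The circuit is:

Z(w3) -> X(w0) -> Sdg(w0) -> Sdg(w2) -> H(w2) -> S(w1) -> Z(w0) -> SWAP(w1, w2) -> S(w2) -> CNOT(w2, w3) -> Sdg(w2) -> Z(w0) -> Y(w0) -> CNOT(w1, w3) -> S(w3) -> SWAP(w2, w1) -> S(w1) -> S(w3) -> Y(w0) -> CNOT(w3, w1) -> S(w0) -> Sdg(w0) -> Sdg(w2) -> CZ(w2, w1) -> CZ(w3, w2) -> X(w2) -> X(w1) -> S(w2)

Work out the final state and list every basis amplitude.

The resulting statevector has amplitude sqrt(2)/2 on |1001>, sqrt(2)/2 on |1110>, and 0 on every other basis state. Key observation: the block from step 21 through step 22 cancels to the identity and can be dropped.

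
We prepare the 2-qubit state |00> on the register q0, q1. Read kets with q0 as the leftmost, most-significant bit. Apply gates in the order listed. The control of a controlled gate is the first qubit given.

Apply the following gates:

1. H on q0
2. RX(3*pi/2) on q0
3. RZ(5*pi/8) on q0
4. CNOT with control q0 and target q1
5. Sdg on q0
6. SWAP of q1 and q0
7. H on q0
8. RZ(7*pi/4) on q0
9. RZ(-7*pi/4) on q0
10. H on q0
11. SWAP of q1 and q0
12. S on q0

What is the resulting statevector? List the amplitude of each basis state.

The final amplitudes are (1 + I)*exp(11*I*pi/16)/2 on |00>, 0 on |01>, 0 on |10>, (-1 - I)*exp(5*I*pi/16)/2 on |11>. Key observation: steps 5-12 multiply out to the identity, so the circuit reduces to the remaining gates.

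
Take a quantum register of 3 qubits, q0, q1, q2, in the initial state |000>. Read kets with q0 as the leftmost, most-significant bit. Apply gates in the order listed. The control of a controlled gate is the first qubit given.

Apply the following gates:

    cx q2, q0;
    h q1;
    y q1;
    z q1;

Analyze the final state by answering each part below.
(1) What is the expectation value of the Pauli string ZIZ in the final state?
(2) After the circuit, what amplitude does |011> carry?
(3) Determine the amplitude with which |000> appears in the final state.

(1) The expectation value of ZIZ is 1.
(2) The amplitude on |011> is 0.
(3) The final state's coefficient on |000> equals -sqrt(2)*I/2.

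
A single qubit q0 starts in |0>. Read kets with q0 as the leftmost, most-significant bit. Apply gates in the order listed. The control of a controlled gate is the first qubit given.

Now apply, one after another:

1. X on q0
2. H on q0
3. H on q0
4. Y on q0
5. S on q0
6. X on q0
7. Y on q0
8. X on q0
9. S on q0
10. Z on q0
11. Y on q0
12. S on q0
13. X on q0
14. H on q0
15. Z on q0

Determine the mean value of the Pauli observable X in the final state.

The expectation value of X is 1.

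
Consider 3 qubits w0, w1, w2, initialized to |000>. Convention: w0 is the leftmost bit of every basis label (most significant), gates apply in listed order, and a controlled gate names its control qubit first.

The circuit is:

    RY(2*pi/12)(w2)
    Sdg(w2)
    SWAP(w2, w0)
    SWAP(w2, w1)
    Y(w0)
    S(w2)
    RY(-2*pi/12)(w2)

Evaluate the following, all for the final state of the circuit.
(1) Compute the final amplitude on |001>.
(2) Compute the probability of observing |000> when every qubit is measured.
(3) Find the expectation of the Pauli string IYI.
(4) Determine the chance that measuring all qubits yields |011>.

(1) The final state's coefficient on |001> equals 1/2 - sqrt(3)/4.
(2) A full measurement returns |000> with probability 1/16.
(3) The expectation value of IYI is 0.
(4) The probability of measuring |011> is 0.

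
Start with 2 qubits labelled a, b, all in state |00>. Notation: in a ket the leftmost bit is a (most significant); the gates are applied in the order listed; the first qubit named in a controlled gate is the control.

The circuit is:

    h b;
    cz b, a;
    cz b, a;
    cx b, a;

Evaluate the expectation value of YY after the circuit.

In the final state, YY has expectation -1. Key observation: gates 2-3 undo each other exactly, leaving only the rest of the circuit to track.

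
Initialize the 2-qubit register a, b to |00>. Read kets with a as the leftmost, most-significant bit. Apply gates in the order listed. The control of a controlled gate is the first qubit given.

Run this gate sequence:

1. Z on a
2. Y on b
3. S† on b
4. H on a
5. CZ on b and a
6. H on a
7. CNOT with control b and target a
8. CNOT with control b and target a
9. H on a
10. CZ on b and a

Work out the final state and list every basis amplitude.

The resulting statevector has amplitude 0 on |00>, sqrt(2)/2 on |01>, 0 on |10>, sqrt(2)/2 on |11>. Key observation: the block from step 5 through step 10 cancels to the identity and can be dropped.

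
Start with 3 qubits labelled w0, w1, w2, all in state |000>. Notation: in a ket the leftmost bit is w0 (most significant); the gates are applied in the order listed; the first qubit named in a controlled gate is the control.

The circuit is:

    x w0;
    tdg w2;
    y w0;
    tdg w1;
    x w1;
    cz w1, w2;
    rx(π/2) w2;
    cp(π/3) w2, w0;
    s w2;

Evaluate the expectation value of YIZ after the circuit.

The observable YIZ averages to 0.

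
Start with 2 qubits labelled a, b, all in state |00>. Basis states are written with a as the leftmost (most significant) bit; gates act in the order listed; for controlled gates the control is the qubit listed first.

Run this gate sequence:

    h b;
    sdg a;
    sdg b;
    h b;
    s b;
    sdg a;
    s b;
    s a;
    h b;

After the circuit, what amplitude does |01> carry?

The amplitude on |01> is sqrt(2)/2.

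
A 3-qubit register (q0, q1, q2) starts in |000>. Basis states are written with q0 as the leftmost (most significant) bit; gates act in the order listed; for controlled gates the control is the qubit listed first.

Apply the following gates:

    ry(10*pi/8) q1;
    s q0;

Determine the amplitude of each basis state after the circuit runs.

After the circuit, the state carries amplitude -sqrt(2 - sqrt(2))/2 on |000>, sqrt(sqrt(2) + 2)/2 on |010>, and 0 on every other basis state.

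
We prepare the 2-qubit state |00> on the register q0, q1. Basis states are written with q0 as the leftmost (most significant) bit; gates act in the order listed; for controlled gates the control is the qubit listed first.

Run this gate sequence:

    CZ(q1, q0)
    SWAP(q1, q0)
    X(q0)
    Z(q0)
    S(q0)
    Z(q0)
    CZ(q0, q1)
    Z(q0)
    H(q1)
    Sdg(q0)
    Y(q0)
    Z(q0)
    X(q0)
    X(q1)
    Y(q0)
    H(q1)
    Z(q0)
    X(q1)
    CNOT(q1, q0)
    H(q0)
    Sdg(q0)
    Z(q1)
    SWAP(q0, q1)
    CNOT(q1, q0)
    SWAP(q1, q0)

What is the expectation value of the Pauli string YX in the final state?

In the final state, YX has expectation 1.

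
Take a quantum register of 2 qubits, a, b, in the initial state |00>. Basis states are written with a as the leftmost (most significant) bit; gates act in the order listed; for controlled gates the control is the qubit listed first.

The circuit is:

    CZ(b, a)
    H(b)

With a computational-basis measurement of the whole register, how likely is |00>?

Outcome |00> occurs with probability 1/2.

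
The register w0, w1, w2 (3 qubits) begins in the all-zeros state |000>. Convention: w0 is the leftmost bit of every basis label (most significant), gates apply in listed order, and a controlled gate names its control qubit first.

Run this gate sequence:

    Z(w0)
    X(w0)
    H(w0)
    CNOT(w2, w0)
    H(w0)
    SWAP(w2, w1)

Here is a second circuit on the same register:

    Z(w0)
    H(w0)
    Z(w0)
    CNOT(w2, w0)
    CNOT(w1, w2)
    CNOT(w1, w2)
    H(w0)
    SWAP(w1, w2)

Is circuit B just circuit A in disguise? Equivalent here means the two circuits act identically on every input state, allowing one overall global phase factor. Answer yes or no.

Yes — the two circuits implement the same unitary up to a global phase.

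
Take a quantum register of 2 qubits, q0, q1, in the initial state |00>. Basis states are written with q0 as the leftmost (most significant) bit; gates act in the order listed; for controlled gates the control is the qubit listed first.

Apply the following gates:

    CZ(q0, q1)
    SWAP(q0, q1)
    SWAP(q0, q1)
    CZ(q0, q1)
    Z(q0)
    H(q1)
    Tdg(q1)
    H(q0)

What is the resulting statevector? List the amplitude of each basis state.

The final amplitudes are 1/2 on |00>, -exp(3*I*pi/4)/2 on |01>, 1/2 on |10>, -exp(3*I*pi/4)/2 on |11>. Key observation: the block from step 1 through step 4 cancels to the identity and can be dropped.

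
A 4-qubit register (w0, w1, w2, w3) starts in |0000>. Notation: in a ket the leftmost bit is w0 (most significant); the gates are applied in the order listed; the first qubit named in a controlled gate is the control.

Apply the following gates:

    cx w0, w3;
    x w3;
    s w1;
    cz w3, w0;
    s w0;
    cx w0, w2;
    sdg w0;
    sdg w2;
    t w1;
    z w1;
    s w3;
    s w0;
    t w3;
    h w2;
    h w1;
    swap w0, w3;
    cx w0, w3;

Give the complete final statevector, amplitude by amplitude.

The final amplitudes are exp(3*I*pi/4)/2 on |1001>, exp(3*I*pi/4)/2 on |1011>, exp(3*I*pi/4)/2 on |1101>, exp(3*I*pi/4)/2 on |1111>, and 0 on every other basis state.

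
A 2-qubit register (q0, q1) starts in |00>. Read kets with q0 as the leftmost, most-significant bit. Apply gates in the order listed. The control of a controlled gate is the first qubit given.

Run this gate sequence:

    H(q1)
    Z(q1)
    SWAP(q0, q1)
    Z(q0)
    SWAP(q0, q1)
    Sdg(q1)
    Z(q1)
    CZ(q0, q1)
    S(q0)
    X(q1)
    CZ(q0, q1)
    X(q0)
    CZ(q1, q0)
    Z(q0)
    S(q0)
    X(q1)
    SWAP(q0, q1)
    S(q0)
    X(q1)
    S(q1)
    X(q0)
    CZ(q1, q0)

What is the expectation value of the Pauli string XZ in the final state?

The observable XZ averages to 1.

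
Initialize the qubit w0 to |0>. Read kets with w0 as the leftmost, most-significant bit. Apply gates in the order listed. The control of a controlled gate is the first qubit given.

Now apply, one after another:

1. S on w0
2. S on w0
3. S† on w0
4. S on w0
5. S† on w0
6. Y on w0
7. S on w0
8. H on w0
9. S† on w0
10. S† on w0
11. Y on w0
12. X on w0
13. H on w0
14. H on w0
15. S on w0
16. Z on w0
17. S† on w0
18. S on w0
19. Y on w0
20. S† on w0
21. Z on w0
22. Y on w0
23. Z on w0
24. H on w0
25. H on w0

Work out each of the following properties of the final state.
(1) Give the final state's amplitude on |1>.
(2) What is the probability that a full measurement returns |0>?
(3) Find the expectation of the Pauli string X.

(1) |1> carries amplitude -sqrt(2)/2 in the final state.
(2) A full measurement returns |0> with probability 1/2.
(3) The observable X averages to -1.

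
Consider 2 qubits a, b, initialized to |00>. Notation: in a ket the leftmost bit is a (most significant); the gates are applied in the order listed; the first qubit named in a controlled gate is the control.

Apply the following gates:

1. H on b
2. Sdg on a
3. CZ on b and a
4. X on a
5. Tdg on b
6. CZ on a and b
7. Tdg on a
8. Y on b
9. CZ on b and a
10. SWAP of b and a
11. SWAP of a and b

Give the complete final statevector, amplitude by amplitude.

The resulting statevector has amplitude 0 on |00>, 0 on |01>, sqrt(2)/2 on |10>, -sqrt(2)*exp(I*pi/4)/2 on |11>.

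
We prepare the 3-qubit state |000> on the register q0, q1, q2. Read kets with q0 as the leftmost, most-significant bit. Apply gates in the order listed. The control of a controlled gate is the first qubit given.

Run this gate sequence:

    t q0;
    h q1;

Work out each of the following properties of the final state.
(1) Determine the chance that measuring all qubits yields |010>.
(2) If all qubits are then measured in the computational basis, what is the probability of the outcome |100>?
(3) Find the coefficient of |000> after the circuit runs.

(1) The probability of measuring |010> is 1/2.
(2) The probability of measuring |100> is 0.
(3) |000> carries amplitude sqrt(2)/2 in the final state.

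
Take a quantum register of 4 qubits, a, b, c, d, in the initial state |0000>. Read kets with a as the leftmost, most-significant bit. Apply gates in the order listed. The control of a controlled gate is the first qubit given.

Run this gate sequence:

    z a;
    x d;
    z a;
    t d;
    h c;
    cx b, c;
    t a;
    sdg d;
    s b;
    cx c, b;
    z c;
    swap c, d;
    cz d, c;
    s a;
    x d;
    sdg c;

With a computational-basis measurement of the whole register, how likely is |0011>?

The probability of measuring |0011> is 1/2.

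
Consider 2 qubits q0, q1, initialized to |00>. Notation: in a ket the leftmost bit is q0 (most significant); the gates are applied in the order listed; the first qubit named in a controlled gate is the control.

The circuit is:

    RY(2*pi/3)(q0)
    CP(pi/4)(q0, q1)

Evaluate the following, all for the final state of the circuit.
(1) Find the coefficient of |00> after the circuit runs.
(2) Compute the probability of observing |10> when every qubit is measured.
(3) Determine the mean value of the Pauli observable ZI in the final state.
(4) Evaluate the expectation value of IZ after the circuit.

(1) |00> carries amplitude 1/2 in the final state.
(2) A full measurement returns |10> with probability 3/4.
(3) The observable ZI averages to -1/2.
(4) The observable IZ averages to 1.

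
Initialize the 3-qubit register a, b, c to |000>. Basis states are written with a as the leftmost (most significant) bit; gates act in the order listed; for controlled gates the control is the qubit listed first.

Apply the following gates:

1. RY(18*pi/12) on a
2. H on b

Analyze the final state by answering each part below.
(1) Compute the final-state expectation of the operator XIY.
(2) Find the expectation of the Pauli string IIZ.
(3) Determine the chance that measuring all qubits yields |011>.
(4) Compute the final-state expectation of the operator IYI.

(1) The expectation value of XIY is 0.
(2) The expectation value of IIZ is 1.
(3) Outcome |011> occurs with probability 0.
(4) The observable IYI averages to 0.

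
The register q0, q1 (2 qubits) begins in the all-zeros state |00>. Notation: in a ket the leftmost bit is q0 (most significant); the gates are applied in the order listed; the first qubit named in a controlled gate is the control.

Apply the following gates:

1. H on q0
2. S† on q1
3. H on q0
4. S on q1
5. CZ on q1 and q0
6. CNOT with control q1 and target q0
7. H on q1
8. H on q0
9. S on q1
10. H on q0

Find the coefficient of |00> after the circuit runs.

The amplitude on |00> is sqrt(2)/2.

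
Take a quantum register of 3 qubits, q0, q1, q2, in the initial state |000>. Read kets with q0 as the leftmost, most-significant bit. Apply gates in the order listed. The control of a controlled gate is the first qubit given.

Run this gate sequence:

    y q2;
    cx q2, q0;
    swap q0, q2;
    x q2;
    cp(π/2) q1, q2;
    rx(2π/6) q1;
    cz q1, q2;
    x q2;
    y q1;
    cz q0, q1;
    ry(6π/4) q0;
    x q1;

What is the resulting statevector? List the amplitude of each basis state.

The resulting statevector has amplitude 0 on |000>, -sqrt(6)/4 on |001>, 0 on |010>, sqrt(2)*I/4 on |011>, 0 on |100>, -sqrt(6)/4 on |101>, 0 on |110>, sqrt(2)*I/4 on |111>.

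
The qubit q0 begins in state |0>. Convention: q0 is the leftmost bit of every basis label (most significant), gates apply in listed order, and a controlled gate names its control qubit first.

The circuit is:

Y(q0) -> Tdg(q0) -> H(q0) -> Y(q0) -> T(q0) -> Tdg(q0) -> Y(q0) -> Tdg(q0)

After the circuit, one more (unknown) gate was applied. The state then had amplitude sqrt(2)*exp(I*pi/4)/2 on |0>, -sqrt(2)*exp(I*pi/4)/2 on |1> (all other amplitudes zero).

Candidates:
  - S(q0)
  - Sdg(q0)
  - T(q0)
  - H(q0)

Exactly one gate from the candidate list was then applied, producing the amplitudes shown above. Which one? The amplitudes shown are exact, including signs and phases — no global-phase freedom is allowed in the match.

The unique candidate consistent with the amplitudes is T(q0). Key observation: the block from step 4 through step 7 cancels to the identity and can be dropped.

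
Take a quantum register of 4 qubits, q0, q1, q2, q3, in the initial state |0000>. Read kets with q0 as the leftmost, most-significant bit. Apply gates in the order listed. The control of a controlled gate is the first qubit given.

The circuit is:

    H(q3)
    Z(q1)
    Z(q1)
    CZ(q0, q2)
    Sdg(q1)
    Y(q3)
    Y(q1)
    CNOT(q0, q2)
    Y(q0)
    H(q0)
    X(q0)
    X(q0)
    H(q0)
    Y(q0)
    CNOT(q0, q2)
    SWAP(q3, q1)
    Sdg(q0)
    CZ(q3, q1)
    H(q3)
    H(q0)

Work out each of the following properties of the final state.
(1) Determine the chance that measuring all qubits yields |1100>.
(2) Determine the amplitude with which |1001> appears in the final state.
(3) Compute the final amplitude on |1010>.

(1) Outcome |1100> occurs with probability 1/8. Key observation: the block from step 8 through step 15 cancels to the identity and can be dropped.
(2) The final state's coefficient on |1001> equals -sqrt(2)/4.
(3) |1010> carries amplitude 0 in the final state.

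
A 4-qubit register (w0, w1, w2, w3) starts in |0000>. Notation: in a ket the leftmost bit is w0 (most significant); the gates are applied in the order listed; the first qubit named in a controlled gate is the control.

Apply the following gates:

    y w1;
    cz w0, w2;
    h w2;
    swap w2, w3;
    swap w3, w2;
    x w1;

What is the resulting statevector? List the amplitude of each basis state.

The final amplitudes are sqrt(2)*I/2 on |0000>, sqrt(2)*I/2 on |0010>, and 0 on every other basis state.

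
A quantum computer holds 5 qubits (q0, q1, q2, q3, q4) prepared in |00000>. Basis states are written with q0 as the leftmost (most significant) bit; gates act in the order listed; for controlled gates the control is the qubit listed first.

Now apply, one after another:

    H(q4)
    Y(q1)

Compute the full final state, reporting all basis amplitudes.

The resulting statevector has amplitude sqrt(2)*I/2 on |01000>, sqrt(2)*I/2 on |01001>, and 0 on every other basis state.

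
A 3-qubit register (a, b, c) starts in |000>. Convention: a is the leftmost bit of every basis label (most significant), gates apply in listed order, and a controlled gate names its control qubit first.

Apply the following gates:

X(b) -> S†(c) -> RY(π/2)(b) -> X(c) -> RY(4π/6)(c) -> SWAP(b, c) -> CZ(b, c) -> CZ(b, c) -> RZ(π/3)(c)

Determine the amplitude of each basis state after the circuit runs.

The resulting statevector has amplitude -sqrt(6)*exp(5*I*pi/6)/4 on |000>, -sqrt(6)*exp(I*pi/6)/4 on |001>, sqrt(2)*exp(5*I*pi/6)/4 on |010>, sqrt(2)*exp(I*pi/6)/4 on |011>, 0 on |100>, 0 on |101>, 0 on |110>, 0 on |111>. Key observation: gates 7-8 undo each other exactly, leaving only the rest of the circuit to track.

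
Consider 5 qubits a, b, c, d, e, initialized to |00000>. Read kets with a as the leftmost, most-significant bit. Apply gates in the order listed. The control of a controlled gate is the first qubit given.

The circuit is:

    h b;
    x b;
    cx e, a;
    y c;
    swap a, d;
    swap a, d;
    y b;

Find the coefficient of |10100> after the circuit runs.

|10100> carries amplitude 0 in the final state. Key observation: gates 5-6 undo each other exactly, leaving only the rest of the circuit to track.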